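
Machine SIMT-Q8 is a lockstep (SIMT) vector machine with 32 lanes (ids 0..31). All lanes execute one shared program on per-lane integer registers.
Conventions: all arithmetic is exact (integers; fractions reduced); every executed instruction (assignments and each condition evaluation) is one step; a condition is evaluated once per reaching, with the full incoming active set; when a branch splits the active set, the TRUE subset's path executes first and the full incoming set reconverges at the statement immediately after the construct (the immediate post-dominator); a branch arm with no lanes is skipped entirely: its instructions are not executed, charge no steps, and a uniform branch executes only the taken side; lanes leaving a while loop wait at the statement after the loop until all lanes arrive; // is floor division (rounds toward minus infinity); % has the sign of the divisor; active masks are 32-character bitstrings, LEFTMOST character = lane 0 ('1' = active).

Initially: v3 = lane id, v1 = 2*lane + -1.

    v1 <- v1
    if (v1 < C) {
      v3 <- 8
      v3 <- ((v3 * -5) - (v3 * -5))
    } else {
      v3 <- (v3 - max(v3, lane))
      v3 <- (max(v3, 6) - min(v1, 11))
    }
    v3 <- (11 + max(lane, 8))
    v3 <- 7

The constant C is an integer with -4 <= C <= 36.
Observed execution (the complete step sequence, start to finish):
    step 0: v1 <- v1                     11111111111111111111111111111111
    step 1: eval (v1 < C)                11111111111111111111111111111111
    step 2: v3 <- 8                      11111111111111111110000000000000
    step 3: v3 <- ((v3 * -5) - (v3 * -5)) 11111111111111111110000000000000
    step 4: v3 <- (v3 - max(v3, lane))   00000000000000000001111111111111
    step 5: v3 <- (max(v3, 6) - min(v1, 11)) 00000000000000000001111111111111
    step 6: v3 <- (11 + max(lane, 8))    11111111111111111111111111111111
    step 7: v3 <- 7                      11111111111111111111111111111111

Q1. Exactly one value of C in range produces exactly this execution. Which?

Answer: C = 36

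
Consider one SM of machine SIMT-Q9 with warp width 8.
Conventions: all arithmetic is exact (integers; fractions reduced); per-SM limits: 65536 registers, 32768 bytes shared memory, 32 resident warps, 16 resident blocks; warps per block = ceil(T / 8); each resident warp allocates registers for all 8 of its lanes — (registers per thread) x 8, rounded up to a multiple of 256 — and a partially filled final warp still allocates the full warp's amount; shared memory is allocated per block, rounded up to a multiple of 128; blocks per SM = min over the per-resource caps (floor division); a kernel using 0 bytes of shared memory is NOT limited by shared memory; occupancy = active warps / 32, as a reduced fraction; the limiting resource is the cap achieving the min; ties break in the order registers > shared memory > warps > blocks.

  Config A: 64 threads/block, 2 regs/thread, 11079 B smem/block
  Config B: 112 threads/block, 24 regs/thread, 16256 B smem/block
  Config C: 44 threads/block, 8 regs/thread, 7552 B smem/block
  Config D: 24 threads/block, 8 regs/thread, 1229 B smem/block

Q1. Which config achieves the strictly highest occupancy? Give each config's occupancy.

occupancies: A 1/2, B 7/8, C 3/4, D 15/16

Answer: D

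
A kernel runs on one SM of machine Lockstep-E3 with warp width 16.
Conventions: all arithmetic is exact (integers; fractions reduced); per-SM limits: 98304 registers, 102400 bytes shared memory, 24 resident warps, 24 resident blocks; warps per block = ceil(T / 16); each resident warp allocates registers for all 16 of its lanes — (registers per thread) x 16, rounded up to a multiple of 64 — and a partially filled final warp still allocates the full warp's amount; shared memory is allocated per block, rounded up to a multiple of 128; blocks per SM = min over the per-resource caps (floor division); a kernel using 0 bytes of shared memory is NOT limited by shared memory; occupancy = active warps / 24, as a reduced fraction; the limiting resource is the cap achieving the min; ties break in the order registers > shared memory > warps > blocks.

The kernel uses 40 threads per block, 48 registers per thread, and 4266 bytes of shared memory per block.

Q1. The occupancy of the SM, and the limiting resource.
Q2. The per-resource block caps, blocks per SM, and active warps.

Answer: occupancy 1, limited by warps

registers: 42 blocks
shared memory: 23 blocks
warps: 8 blocks
blocks: 24 blocks

Answer: 8 blocks, 24 active warps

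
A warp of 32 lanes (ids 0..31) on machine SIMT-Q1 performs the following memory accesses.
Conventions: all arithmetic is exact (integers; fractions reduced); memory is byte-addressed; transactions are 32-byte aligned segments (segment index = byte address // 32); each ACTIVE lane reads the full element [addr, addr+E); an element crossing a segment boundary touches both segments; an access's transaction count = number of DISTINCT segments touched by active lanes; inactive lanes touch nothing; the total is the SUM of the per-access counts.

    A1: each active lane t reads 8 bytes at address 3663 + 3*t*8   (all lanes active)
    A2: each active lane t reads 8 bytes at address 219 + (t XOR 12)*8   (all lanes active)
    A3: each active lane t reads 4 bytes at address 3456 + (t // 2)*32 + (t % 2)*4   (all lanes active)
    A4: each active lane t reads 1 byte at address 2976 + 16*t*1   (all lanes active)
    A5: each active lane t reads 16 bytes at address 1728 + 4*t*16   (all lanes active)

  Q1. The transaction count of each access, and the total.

A1: 24 transactions
A2: 9 transactions
A3: 16 transactions
A4: 16 transactions
A5: 32 transactions

Answer: 24,9,16,16,32; total 97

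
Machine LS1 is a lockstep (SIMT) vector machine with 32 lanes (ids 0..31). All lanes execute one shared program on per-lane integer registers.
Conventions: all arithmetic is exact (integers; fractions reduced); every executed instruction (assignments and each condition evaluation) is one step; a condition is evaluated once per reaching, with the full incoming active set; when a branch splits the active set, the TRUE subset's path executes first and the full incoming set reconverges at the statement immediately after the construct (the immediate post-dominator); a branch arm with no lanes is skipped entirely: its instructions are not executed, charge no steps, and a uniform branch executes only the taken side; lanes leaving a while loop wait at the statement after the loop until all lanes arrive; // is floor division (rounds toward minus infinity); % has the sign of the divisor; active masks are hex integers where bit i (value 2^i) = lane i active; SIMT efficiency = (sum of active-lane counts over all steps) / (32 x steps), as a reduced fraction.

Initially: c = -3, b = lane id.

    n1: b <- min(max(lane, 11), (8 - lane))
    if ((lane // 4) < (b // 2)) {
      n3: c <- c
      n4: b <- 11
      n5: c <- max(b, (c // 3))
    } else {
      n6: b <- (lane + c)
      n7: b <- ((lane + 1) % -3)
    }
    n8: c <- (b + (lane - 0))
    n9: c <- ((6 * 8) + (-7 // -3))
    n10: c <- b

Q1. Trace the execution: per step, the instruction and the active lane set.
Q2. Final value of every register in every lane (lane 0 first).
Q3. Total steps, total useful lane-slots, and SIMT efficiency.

step 0: b <- min(max(lane, 11), (8 - lane)) 0xffffffff
step 1: eval ((lane // 4) < (b // 2)) 0xffffffff
step 2: c <- c                       0x0000001f
step 3: b <- 11                      0x0000001f
step 4: c <- max(b, (c // 3))        0x0000001f
step 5: b <- (lane + c)              0xffffffe0
step 6: b <- ((lane + 1) % -3)       0xffffffe0
step 7: c <- (b + (lane - 0))        0xffffffff
step 8: c <- ((6 * 8) + (-7 // -3))  0xffffffff
step 9: c <- b                       0xffffffff

Answer: 10 steps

c: 11,11,11,11,11,0,-2,-1,0,-2,-1,0,-2,-1,0,-2,-1,0,-2,-1,0,-2,-1,0,-2,-1,0,-2,-1,0,-2,-1
b: 11,11,11,11,11,0,-2,-1,0,-2,-1,0,-2,-1,0,-2,-1,0,-2,-1,0,-2,-1,0,-2,-1,0,-2,-1,0,-2,-1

steps = 10; useful = 229; efficiency = 229/320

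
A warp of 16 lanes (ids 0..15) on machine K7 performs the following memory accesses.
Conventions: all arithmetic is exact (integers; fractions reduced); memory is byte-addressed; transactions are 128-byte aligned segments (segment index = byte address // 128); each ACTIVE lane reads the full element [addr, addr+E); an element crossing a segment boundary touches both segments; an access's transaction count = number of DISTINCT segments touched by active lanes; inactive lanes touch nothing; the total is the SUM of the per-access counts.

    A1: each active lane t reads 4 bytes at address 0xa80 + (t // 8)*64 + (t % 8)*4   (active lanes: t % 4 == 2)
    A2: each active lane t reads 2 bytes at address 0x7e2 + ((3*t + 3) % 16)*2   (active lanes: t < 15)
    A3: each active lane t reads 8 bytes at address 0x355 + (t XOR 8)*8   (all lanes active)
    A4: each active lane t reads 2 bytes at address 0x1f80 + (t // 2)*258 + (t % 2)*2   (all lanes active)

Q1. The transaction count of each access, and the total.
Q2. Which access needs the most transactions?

A1: 1 transaction
A2: 2 transactions
A3: 2 transactions
A4: 8 transactions

Answer: 1,2,2,8; total 13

Answer: A4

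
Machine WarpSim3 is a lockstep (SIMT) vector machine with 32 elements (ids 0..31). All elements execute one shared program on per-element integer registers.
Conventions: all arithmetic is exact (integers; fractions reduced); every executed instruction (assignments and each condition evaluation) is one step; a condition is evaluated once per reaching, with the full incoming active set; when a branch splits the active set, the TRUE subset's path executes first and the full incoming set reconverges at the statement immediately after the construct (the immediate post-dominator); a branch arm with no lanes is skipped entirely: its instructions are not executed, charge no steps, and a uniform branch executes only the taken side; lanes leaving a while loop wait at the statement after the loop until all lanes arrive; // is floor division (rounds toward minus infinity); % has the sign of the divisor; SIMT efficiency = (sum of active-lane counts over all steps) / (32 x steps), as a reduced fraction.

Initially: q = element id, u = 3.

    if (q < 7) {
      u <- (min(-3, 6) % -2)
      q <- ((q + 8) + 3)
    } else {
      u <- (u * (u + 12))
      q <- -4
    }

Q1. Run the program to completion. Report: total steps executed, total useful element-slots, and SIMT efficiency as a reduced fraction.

Answer: 5 steps, 96 useful, 3/5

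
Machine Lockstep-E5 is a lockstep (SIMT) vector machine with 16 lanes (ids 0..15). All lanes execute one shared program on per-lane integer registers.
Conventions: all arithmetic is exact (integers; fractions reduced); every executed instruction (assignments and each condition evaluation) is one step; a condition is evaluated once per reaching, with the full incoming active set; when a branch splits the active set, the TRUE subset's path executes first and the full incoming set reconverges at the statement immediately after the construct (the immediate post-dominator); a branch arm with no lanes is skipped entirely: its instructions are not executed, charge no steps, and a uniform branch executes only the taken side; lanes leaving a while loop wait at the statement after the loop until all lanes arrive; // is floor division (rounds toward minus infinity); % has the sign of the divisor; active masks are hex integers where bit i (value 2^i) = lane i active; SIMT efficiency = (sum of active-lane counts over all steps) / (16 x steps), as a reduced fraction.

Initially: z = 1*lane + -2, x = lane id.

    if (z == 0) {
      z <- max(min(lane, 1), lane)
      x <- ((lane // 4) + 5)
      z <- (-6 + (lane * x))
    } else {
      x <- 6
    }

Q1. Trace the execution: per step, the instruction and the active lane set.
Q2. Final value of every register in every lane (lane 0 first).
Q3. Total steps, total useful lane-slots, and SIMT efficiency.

step 0: eval (z == 0)                0xffff
step 1: z <- max(min(lane, 1), lane) 0x0004
step 2: x <- ((lane // 4) + 5)       0x0004
step 3: z <- (-6 + (lane * x))       0x0004
step 4: x <- 6                       0xfffb

Answer: 5 steps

z: -2,-1,4,1,2,3,4,5,6,7,8,9,10,11,12,13
x: 6,6,5,6,6,6,6,6,6,6,6,6,6,6,6,6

steps = 5; useful = 34; efficiency = 34/80 = 17/40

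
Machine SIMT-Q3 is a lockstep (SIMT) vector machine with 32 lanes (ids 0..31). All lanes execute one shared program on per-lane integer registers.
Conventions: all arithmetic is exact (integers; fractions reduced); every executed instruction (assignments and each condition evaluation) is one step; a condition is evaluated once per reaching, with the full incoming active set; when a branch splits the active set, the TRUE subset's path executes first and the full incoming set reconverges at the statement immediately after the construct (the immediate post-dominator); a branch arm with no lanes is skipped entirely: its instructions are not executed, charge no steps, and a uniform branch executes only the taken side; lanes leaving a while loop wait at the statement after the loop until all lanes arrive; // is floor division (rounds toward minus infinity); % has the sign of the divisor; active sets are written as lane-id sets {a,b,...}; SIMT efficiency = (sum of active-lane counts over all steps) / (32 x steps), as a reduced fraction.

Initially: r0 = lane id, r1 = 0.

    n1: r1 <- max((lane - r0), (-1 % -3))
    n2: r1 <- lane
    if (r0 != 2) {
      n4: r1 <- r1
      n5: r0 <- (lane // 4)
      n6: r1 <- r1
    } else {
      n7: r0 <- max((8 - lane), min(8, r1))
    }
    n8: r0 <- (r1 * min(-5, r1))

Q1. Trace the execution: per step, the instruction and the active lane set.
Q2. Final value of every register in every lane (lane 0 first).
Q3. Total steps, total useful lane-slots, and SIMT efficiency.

step 0: r1 <- max((lane - r0), (-1 % -3)) {0,1,2,3,4,5,6,7,8,9,10,11,12,13,14,15,16,17,18,19,20,21,22,23,24,25,26,27,28,29,30,31}
step 1: r1 <- lane                   {0,1,2,3,4,5,6,7,8,9,10,11,12,13,14,15,16,17,18,19,20,21,22,23,24,25,26,27,28,29,30,31}
step 2: eval (r0 != 2)               {0,1,2,3,4,5,6,7,8,9,10,11,12,13,14,15,16,17,18,19,20,21,22,23,24,25,26,27,28,29,30,31}
step 3: r1 <- r1                     {0,1,3,4,5,6,7,8,9,10,11,12,13,14,15,16,17,18,19,20,21,22,23,24,25,26,27,28,29,30,31}
step 4: r0 <- (lane // 4)            {0,1,3,4,5,6,7,8,9,10,11,12,13,14,15,16,17,18,19,20,21,22,23,24,25,26,27,28,29,30,31}
step 5: r1 <- r1                     {0,1,3,4,5,6,7,8,9,10,11,12,13,14,15,16,17,18,19,20,21,22,23,24,25,26,27,28,29,30,31}
step 6: r0 <- max((8 - lane), min(8, r1)) {2}
step 7: r0 <- (r1 * min(-5, r1))     {0,1,2,3,4,5,6,7,8,9,10,11,12,13,14,15,16,17,18,19,20,21,22,23,24,25,26,27,28,29,30,31}

Answer: 8 steps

r0: 0,-5,-10,-15,-20,-25,-30,-35,-40,-45,-50,-55,-60,-65,-70,-75,-80,-85,-90,-95,-100,-105,-110,-115,-120,-125,-130,-135,-140,-145,-150,-155
r1: 0,1,2,3,4,5,6,7,8,9,10,11,12,13,14,15,16,17,18,19,20,21,22,23,24,25,26,27,28,29,30,31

steps = 8; useful = 222; efficiency = 222/256 = 111/128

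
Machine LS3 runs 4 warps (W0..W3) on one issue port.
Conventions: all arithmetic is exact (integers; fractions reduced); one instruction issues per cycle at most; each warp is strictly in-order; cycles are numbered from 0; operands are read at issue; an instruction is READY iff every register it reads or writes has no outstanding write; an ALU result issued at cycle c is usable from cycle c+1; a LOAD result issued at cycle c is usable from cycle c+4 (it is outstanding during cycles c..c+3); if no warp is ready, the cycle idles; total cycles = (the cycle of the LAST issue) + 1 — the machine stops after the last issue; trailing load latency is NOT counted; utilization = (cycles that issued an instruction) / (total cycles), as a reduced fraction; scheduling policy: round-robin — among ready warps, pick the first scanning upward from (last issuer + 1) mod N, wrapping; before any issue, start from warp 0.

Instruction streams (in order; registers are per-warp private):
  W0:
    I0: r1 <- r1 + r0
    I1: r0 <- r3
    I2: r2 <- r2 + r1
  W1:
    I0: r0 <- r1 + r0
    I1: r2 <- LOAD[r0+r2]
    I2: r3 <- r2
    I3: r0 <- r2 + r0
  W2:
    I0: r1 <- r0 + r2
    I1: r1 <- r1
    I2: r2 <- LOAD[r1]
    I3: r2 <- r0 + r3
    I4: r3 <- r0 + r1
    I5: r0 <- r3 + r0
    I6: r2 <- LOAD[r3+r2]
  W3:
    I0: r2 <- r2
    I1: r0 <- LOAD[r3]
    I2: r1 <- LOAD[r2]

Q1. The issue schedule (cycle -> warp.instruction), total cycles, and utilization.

cycle 0: W0.I0
cycle 1: W1.I0
cycle 2: W2.I0
cycle 3: W3.I0
cycle 4: W0.I1
cycle 5: W1.I1
cycle 6: W2.I1
cycle 7: W3.I1
cycle 8: W0.I2
cycle 9: W1.I2
cycle 10: W2.I2
cycle 11: W3.I2
cycle 12: W1.I3
cycle 13: idle
cycle 14: W2.I3
cycle 15: W2.I4
cycle 16: W2.I5
cycle 17: W2.I6

Answer: 18 cycles, utilization 17/18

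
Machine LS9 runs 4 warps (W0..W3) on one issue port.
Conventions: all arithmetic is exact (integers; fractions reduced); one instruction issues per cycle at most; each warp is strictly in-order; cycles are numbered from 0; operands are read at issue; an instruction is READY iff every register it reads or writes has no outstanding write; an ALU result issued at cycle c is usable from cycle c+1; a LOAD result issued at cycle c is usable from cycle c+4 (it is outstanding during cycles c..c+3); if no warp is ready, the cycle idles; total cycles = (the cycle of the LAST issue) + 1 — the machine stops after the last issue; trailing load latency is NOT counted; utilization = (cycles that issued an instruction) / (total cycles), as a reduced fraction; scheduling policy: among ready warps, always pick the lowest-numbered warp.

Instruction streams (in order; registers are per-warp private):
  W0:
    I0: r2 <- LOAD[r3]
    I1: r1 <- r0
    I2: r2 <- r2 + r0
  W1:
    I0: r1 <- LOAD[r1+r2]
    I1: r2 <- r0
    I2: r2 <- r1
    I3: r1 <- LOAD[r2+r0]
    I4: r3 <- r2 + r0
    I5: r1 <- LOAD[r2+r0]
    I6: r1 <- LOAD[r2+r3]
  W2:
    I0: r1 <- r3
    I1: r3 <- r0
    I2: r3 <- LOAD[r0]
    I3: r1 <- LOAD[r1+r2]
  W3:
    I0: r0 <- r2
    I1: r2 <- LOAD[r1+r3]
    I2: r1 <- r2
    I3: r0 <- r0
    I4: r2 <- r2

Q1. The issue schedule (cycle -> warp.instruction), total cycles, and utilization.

cycle 0: W0.I0
cycle 1: W0.I1
cycle 2: W1.I0
cycle 3: W1.I1
cycle 4: W0.I2
cycle 5: W2.I0
cycle 6: W1.I2
cycle 7: W1.I3
cycle 8: W1.I4
cycle 9: W2.I1
cycle 10: W2.I2
cycle 11: W1.I5
cycle 12: W2.I3
cycle 13: W3.I0
cycle 14: W3.I1
cycle 15: W1.I6
cycle 16: idle
cycle 17: idle
cycle 18: W3.I2
cycle 19: W3.I3
cycle 20: W3.I4

Answer: 21 cycles, utilization 19/21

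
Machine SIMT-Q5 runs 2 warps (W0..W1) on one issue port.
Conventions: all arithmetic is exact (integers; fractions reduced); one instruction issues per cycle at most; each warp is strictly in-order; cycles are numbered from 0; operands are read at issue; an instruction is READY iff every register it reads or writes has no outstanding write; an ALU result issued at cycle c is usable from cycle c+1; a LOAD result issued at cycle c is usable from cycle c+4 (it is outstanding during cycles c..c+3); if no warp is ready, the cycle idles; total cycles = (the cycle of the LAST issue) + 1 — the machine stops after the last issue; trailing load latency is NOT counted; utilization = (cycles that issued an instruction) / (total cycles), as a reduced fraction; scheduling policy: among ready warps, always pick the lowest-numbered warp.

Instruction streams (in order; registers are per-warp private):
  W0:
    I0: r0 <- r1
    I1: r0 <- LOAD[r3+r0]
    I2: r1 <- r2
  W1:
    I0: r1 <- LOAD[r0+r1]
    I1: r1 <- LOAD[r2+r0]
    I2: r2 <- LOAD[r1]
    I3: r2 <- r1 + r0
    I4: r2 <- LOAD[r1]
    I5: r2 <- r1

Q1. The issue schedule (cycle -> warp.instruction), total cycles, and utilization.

cycle 0: W0.I0
cycle 1: W0.I1
cycle 2: W0.I2
cycle 3: W1.I0
cycle 4: idle
cycle 5: idle
cycle 6: idle
cycle 7: W1.I1
cycle 8: idle
cycle 9: idle
cycle 10: idle
cycle 11: W1.I2
cycle 12: idle
cycle 13: idle
cycle 14: idle
cycle 15: W1.I3
cycle 16: W1.I4
cycle 17: idle
cycle 18: idle
cycle 19: idle
cycle 20: W1.I5

Answer: 21 cycles, utilization 3/7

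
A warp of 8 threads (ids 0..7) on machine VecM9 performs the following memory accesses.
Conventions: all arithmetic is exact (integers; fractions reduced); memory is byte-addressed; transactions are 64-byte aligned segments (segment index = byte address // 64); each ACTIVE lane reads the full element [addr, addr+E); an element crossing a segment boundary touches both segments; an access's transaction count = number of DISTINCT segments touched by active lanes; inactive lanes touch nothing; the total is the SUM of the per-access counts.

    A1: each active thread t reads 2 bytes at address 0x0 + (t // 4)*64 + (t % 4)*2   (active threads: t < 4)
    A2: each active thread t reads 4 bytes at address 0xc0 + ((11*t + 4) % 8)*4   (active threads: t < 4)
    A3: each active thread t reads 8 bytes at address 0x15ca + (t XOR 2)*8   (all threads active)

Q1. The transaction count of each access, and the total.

A1: 1 transaction
A2: 1 transaction
A3: 2 transactions

Answer: 1,1,2; total 4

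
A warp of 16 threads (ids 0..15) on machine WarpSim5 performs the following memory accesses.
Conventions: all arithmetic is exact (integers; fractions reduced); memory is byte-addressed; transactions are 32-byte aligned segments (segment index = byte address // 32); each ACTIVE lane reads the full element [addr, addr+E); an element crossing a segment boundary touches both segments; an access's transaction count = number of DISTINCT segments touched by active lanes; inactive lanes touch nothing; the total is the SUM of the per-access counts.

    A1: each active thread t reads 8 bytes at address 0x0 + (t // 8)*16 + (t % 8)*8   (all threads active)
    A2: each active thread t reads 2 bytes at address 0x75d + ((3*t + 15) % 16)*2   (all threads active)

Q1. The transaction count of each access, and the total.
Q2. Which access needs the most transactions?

A1: 3 transactions
A2: 2 transactions

Answer: 3,2; total 5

Answer: A1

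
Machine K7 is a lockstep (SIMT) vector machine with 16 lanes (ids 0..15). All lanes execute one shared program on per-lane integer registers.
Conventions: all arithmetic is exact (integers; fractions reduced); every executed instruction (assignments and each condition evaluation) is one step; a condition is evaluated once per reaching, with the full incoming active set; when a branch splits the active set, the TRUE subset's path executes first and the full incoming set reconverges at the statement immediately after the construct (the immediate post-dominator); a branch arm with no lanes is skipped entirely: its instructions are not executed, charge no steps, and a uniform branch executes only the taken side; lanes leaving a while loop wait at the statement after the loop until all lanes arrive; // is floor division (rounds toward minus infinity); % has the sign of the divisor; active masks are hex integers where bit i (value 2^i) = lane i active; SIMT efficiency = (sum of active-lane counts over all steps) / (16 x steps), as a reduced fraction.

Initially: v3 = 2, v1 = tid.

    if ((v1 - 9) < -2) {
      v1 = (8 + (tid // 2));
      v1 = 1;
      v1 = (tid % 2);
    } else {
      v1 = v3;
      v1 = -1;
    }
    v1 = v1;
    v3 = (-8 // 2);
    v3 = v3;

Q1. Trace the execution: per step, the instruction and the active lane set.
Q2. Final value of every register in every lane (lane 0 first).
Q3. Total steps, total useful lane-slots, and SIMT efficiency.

step 0: eval ((v1 - 9) < -2)         0xffff
step 1: v1 <- (8 + (tid // 2))       0x007f
step 2: v1 <- 1                      0x007f
step 3: v1 <- (tid % 2)              0x007f
step 4: v1 <- v3                     0xff80
step 5: v1 <- -1                     0xff80
step 6: v1 <- v1                     0xffff
step 7: v3 <- (-8 // 2)              0xffff
step 8: v3 <- v3                     0xffff

Answer: 9 steps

v3: -4,-4,-4,-4,-4,-4,-4,-4,-4,-4,-4,-4,-4,-4,-4,-4
v1: 0,1,0,1,0,1,0,-1,-1,-1,-1,-1,-1,-1,-1,-1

steps = 9; useful = 103; efficiency = 103/144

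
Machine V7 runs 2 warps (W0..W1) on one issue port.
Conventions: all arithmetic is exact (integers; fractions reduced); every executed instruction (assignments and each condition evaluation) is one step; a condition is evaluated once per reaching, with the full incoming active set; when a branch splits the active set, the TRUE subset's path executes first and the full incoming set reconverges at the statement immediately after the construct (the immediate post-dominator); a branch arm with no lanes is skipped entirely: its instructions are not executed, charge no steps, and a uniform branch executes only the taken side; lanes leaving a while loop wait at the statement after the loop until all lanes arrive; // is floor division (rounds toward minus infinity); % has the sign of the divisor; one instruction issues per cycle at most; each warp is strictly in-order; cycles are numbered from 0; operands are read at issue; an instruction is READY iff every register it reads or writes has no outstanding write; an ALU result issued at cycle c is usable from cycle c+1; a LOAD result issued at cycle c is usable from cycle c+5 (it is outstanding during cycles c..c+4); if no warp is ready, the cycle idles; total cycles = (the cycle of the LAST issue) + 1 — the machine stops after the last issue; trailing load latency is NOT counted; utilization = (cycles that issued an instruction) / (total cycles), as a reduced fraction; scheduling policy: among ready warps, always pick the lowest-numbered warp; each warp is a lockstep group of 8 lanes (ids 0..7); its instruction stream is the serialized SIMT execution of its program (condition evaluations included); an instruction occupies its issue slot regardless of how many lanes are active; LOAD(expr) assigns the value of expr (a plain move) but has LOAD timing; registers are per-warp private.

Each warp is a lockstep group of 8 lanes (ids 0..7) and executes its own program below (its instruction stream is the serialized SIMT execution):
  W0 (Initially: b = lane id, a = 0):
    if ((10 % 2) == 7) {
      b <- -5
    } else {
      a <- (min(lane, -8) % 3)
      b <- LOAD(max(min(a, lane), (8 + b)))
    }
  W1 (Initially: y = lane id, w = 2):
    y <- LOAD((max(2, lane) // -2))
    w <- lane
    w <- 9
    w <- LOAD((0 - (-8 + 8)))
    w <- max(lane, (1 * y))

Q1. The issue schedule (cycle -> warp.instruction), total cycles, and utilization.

cycle 0: W0.I0
cycle 1: W0.I1
cycle 2: W0.I2
cycle 3: W1.I0
cycle 4: W1.I1
cycle 5: W1.I2
cycle 6: W1.I3
cycle 7: idle
cycle 8: idle
cycle 9: idle
cycle 10: idle
cycle 11: W1.I4

Answer: 12 cycles, utilization 2/3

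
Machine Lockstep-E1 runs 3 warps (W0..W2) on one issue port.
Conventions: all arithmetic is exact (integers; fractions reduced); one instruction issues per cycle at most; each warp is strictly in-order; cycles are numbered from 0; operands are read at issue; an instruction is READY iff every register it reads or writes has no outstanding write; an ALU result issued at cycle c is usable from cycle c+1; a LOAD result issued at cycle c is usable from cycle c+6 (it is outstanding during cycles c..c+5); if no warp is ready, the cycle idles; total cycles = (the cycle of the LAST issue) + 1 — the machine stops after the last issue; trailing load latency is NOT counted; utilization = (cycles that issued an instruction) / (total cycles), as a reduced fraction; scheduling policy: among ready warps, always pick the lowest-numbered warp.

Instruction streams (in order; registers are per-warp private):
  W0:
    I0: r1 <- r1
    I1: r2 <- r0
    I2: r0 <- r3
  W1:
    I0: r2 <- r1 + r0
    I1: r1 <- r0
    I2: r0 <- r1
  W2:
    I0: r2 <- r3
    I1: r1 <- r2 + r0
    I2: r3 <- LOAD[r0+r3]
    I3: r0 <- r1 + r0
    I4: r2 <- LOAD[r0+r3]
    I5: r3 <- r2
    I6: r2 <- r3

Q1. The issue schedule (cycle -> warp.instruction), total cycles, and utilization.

cycle 0: W0.I0
cycle 1: W0.I1
cycle 2: W0.I2
cycle 3: W1.I0
cycle 4: W1.I1
cycle 5: W1.I2
cycle 6: W2.I0
cycle 7: W2.I1
cycle 8: W2.I2
cycle 9: W2.I3
cycle 10: idle
cycle 11: idle
cycle 12: idle
cycle 13: idle
cycle 14: W2.I4
cycle 15: idle
cycle 16: idle
cycle 17: idle
cycle 18: idle
cycle 19: idle
cycle 20: W2.I5
cycle 21: W2.I6

Answer: 22 cycles, utilization 13/22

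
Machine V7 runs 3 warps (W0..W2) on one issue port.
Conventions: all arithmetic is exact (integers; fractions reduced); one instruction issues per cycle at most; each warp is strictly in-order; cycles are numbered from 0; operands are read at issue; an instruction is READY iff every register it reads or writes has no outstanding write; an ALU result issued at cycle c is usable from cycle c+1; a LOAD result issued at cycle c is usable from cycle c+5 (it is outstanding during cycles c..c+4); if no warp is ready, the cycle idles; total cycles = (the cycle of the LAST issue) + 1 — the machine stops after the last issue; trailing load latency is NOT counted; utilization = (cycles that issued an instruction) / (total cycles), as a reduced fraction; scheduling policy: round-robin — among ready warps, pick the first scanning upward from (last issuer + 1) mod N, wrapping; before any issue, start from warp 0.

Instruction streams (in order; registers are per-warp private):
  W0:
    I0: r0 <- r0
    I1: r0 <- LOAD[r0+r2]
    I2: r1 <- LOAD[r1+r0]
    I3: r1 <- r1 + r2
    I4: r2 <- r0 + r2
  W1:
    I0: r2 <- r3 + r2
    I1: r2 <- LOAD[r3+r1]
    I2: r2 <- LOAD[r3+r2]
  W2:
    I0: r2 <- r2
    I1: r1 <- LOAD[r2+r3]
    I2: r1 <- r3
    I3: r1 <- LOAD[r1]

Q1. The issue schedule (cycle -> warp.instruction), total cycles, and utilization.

cycle 0: W0.I0
cycle 1: W1.I0
cycle 2: W2.I0
cycle 3: W0.I1
cycle 4: W1.I1
cycle 5: W2.I1
cycle 6: idle
cycle 7: idle
cycle 8: W0.I2
cycle 9: W1.I2
cycle 10: W2.I2
cycle 11: W2.I3
cycle 12: idle
cycle 13: W0.I3
cycle 14: W0.I4

Answer: 15 cycles, utilization 4/5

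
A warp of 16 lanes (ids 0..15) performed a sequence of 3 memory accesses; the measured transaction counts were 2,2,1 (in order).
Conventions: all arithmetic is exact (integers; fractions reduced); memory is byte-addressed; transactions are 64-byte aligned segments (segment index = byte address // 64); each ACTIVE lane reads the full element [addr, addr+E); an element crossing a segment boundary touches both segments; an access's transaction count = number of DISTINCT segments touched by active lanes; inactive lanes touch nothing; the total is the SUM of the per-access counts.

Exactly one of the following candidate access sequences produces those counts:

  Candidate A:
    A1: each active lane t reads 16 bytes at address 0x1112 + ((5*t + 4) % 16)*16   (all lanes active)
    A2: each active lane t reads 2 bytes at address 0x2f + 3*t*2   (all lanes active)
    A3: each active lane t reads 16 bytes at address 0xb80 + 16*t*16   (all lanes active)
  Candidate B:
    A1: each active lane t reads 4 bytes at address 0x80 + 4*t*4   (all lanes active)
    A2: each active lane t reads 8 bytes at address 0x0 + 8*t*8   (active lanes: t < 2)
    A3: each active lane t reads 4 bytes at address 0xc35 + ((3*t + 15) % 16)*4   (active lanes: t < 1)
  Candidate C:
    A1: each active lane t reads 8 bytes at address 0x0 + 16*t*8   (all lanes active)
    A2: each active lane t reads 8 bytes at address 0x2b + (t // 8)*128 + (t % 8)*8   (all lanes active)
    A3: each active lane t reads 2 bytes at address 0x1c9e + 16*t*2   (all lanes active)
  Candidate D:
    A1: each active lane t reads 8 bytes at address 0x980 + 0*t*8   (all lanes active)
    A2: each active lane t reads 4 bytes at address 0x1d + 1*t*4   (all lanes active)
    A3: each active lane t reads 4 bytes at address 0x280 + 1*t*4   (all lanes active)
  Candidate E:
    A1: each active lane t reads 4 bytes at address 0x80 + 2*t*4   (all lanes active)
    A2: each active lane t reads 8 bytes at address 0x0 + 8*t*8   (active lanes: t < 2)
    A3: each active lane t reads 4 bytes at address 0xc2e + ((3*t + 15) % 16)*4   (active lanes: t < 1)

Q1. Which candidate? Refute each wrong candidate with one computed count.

A: A1 gives 5 transactions, not 2
B: A1 gives 4 transactions, not 2
C: A1 gives 16 transactions, not 2
D: A1 gives 1 transaction, not 2
E: all counts match (2,2,1)

Answer: E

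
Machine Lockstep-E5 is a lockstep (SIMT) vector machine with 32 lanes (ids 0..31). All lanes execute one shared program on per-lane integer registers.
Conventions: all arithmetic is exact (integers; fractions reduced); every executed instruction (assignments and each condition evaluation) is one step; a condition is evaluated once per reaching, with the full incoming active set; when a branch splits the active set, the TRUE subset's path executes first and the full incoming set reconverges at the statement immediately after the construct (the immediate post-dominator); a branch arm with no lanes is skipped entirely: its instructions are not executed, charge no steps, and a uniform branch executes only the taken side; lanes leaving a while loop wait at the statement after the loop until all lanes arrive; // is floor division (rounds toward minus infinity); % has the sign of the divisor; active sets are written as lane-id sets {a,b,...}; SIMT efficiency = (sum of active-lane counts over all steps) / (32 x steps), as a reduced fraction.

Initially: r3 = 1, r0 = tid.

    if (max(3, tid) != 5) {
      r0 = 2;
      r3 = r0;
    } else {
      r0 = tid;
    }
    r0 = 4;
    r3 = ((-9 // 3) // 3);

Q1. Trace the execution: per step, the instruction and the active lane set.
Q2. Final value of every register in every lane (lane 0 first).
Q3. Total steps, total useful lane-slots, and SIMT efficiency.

step 0: eval (max(3, tid) != 5)      {0,1,2,3,4,5,6,7,8,9,10,11,12,13,14,15,16,17,18,19,20,21,22,23,24,25,26,27,28,29,30,31}
step 1: r0 <- 2                      {0,1,2,3,4,6,7,8,9,10,11,12,13,14,15,16,17,18,19,20,21,22,23,24,25,26,27,28,29,30,31}
step 2: r3 <- r0                     {0,1,2,3,4,6,7,8,9,10,11,12,13,14,15,16,17,18,19,20,21,22,23,24,25,26,27,28,29,30,31}
step 3: r0 <- tid                    {5}
step 4: r0 <- 4                      {0,1,2,3,4,5,6,7,8,9,10,11,12,13,14,15,16,17,18,19,20,21,22,23,24,25,26,27,28,29,30,31}
step 5: r3 <- ((-9 // 3) // 3)       {0,1,2,3,4,5,6,7,8,9,10,11,12,13,14,15,16,17,18,19,20,21,22,23,24,25,26,27,28,29,30,31}

Answer: 6 steps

r3: -1,-1,-1,-1,-1,-1,-1,-1,-1,-1,-1,-1,-1,-1,-1,-1,-1,-1,-1,-1,-1,-1,-1,-1,-1,-1,-1,-1,-1,-1,-1,-1
r0: 4,4,4,4,4,4,4,4,4,4,4,4,4,4,4,4,4,4,4,4,4,4,4,4,4,4,4,4,4,4,4,4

steps = 6; useful = 159; efficiency = 159/192 = 53/64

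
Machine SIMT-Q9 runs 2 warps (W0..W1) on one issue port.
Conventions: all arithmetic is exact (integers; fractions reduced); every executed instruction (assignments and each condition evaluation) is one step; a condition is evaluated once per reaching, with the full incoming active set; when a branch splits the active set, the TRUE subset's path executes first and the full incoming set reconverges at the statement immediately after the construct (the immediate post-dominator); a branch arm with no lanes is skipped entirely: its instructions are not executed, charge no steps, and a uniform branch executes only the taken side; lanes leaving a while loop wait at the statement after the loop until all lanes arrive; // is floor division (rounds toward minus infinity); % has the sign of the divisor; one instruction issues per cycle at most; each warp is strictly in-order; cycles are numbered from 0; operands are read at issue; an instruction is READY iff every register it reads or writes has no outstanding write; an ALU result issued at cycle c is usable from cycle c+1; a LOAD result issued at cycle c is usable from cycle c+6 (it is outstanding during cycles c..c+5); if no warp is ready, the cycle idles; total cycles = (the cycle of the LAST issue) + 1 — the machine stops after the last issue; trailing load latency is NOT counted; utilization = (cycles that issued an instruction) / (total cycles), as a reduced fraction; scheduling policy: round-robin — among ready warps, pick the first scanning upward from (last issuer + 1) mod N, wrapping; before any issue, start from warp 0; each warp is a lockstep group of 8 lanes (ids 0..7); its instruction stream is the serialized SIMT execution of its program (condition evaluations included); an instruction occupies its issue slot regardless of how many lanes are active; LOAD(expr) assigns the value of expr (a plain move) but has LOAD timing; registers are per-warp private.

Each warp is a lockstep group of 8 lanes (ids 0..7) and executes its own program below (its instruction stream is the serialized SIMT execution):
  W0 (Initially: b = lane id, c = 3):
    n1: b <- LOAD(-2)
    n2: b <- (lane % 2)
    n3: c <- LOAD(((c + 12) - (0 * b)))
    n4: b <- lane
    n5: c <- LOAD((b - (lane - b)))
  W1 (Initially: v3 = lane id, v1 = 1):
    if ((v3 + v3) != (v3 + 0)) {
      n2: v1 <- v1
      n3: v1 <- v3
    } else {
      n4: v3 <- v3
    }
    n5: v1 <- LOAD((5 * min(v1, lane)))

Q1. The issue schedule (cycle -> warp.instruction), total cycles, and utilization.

cycle 0: W0.I0
cycle 1: W1.I0
cycle 2: W1.I1
cycle 3: W1.I2
cycle 4: W1.I3
cycle 5: W1.I4
cycle 6: W0.I1
cycle 7: W0.I2
cycle 8: W0.I3
cycle 9: idle
cycle 10: idle
cycle 11: idle
cycle 12: idle
cycle 13: W0.I4

Answer: 14 cycles, utilization 5/7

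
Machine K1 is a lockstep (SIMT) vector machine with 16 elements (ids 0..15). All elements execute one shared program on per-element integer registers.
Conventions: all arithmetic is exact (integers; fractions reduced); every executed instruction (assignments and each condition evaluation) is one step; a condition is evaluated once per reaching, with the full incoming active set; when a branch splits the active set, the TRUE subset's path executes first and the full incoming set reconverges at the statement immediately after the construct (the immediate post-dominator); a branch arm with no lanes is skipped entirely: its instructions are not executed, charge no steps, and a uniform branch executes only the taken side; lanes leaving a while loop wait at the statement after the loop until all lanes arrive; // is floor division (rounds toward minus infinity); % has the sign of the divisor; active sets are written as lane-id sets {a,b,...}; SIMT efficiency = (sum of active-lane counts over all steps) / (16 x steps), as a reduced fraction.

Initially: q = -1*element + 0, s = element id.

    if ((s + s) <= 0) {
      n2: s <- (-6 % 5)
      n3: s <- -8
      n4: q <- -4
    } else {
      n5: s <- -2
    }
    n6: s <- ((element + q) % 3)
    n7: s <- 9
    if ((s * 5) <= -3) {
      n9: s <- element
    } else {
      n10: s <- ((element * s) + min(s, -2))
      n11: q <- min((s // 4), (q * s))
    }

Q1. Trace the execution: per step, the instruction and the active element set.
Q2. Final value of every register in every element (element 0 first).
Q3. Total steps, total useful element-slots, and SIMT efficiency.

step 0: eval ((s + s) <= 0)          {0,1,2,3,4,5,6,7,8,9,10,11,12,13,14,15}
step 1: s <- (-6 % 5)                {0}
step 2: s <- -8                      {0}
step 3: q <- -4                      {0}
step 4: s <- -2                      {1,2,3,4,5,6,7,8,9,10,11,12,13,14,15}
step 5: s <- ((element + q) % 3)     {0,1,2,3,4,5,6,7,8,9,10,11,12,13,14,15}
step 6: s <- 9                       {0,1,2,3,4,5,6,7,8,9,10,11,12,13,14,15}
step 7: eval ((s * 5) <= -3)         {0,1,2,3,4,5,6,7,8,9,10,11,12,13,14,15}
step 8: s <- ((element * s) + min(s, -2)) {0,1,2,3,4,5,6,7,8,9,10,11,12,13,14,15}
step 9: q <- min((s // 4), (q * s))  {0,1,2,3,4,5,6,7,8,9,10,11,12,13,14,15}

Answer: 10 steps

q: -1,-7,-32,-75,-136,-215,-312,-427,-560,-711,-880,-1067,-1272,-1495,-1736,-1995
s: -2,7,16,25,34,43,52,61,70,79,88,97,106,115,124,133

steps = 10; useful = 114; efficiency = 114/160 = 57/80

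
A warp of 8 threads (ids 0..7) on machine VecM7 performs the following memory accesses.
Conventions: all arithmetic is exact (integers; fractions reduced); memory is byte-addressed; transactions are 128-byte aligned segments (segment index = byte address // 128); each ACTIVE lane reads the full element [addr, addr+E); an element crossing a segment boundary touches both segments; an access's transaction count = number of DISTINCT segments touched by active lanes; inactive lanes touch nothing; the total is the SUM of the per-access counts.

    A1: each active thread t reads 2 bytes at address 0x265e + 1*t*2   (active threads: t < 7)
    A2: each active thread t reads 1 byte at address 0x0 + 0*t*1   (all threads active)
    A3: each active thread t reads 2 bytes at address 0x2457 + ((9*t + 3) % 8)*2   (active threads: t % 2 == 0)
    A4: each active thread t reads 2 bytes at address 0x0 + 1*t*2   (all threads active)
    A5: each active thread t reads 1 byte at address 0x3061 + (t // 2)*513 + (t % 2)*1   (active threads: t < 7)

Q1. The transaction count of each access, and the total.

A1: 1 transaction
A2: 1 transaction
A3: 1 transaction
A4: 1 transaction
A5: 4 transactions

Answer: 1,1,1,1,4; total 8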